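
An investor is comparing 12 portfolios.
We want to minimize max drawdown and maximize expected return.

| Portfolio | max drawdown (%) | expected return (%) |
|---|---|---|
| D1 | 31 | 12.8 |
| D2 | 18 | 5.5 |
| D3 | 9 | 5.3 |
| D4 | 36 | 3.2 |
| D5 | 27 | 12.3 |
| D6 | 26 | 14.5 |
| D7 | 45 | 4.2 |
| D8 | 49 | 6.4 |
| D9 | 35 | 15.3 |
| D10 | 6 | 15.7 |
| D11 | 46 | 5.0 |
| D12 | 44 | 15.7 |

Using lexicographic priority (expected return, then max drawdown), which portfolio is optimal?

First maximize expected return: best is 15.7, kept {D10, D12}.
Then minimize max drawdown: best is 6, kept {D10}.

D10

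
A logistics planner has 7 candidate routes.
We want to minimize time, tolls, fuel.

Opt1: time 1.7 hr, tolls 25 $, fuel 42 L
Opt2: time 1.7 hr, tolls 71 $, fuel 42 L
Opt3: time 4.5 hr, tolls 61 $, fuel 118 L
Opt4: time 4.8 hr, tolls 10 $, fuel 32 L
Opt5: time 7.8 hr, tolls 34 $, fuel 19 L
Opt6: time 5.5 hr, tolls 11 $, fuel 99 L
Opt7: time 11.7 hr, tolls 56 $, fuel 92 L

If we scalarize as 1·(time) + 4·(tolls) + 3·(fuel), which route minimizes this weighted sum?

Opt1: 1·1.7 + 4·25 + 3·42 = 227.7
Opt2: 1·1.7 + 4·71 + 3·42 = 411.7
Opt3: 1·4.5 + 4·61 + 3·118 = 602.5
Opt4: 1·4.8 + 4·10 + 3·32 = 140.8
Opt5: 1·7.8 + 4·34 + 3·19 = 200.8
Opt6: 1·5.5 + 4·11 + 3·99 = 346.5
Opt7: 1·11.7 + 4·56 + 3·92 = 511.7
Lowest: Opt4 at 140.8.

Opt4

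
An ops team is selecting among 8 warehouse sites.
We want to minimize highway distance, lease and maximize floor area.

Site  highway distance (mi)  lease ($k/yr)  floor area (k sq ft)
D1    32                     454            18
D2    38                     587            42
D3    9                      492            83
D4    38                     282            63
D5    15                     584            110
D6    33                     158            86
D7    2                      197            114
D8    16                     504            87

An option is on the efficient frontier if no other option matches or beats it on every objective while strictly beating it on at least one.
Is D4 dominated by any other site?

Yes

D6 vs D4: highway distance 33≤38, lease 158≤282, floor area 86≥63 — D6 is at least as good on every objective and strictly better on at least one, so D6 dominates D4.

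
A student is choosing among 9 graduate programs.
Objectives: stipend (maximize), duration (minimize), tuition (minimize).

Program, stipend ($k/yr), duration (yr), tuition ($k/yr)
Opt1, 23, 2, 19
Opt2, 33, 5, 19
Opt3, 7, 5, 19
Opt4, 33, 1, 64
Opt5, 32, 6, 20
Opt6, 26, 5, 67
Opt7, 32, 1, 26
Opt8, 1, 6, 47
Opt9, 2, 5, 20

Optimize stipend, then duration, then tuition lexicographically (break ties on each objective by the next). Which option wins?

First maximize stipend: best is 33, kept {Opt2, Opt4}.
Then minimize duration: best is 1, kept {Opt4}.

Opt4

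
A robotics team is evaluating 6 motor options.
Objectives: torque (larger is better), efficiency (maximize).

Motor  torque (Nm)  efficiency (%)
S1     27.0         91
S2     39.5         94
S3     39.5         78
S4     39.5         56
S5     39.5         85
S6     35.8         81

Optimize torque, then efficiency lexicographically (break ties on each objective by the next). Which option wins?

S2

First maximize torque: best is 39.5, kept {S2, S3, S4, S5}.
Then maximize efficiency: best is 94, kept {S2}.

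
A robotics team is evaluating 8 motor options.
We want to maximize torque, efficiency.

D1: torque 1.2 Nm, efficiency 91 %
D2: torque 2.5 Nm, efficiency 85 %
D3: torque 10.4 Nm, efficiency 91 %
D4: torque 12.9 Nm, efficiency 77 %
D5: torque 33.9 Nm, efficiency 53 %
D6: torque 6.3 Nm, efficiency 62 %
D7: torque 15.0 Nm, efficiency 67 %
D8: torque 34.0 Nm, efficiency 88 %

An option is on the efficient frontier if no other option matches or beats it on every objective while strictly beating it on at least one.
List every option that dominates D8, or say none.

none

D1: worse on torque (1.2 vs 34.0).
D2: worse on torque (2.5 vs 34.0).
D3: worse on torque (10.4 vs 34.0).
D4: worse on torque (12.9 vs 34.0).
D5: worse on torque (33.9 vs 34.0).
D6: worse on torque (6.3 vs 34.0).
D7: worse on torque (15.0 vs 34.0).
No option dominates D8.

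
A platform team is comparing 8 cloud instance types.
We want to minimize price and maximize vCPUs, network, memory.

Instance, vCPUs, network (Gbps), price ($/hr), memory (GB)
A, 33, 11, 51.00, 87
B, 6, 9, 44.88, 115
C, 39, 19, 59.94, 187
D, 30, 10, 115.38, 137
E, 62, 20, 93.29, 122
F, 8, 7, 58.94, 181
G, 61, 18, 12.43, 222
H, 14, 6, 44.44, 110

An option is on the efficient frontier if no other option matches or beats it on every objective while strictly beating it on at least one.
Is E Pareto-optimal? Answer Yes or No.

A: worse on vCPUs (33 vs 62).
B: worse on vCPUs (6 vs 62).
C: worse on vCPUs (39 vs 62).
D: worse on vCPUs (30 vs 62).
F: worse on vCPUs (8 vs 62).
G: worse on vCPUs (61 vs 62).
H: worse on vCPUs (14 vs 62).
No option is at least as good as E on every objective and strictly better on one.

Yes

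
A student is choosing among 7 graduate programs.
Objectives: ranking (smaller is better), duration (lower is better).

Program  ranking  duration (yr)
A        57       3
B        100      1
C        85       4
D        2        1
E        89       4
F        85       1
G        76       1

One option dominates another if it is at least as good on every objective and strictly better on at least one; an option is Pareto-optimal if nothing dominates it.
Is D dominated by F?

F vs D: F is worse on ranking (85 vs 2), so it does not dominate D.

No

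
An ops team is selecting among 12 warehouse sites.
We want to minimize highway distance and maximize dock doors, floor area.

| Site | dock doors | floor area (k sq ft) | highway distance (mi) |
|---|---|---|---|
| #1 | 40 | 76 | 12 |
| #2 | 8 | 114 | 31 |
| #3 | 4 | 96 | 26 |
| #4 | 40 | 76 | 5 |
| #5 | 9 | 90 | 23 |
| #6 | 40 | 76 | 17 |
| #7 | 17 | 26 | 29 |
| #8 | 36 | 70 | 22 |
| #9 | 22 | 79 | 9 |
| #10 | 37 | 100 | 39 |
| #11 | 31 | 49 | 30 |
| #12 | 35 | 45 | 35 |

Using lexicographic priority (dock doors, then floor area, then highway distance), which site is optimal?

#4

First maximize dock doors: best is 40, kept {#1, #4, #6}.
Then maximize floor area: best is 76, kept {#1, #4, #6}.
Then minimize highway distance: best is 5, kept {#4}.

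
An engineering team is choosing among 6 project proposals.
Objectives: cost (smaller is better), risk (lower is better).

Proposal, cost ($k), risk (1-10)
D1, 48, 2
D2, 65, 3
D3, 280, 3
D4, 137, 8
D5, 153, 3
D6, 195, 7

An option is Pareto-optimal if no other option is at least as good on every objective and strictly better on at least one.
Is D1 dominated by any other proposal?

No

D2: worse on cost (65 vs 48).
D3: worse on cost (280 vs 48).
D4: worse on cost (137 vs 48).
D5: worse on cost (153 vs 48).
D6: worse on cost (195 vs 48).
No option is at least as good as D1 on every objective and strictly better on one.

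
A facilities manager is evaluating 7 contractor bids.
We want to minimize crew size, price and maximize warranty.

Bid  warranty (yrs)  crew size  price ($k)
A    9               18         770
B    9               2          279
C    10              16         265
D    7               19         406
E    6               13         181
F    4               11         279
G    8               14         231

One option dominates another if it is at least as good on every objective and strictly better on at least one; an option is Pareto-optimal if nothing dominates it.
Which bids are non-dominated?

A: dominated by B (warranty 9≥9, crew size 2≤18, price 279≤770).
B: not dominated (best crew size).
C: not dominated (best warranty).
D: dominated by B (warranty 9≥7, crew size 2≤19, price 279≤406).
E: not dominated (best price).
F: dominated by B (warranty 9≥4, crew size 2≤11, price 279≤279).
G: not dominated.

B, C, E, G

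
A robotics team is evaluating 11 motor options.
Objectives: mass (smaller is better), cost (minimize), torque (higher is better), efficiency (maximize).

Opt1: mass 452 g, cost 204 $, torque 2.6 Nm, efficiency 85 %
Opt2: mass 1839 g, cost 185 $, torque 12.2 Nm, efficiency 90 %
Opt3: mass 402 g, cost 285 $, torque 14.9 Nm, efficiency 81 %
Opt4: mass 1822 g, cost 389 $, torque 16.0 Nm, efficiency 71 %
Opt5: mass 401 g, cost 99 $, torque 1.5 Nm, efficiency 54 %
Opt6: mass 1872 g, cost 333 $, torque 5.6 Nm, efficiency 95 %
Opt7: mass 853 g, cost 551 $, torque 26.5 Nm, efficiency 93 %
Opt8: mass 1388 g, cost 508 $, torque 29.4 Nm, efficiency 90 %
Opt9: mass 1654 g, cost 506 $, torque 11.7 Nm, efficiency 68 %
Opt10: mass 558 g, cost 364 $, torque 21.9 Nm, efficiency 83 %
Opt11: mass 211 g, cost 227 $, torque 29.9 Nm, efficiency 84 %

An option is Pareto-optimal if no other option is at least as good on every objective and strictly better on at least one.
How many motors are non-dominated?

Opt1: not dominated.
Opt2: not dominated.
Opt3: dominated by Opt11 (mass 211≤402, cost 227≤285, torque 29.9≥14.9, efficiency 84≥81).
Opt4: dominated by Opt10 (mass 558≤1822, cost 364≤389, torque 21.9≥16.0, efficiency 83≥71).
Opt5: not dominated (best cost).
Opt6: not dominated (best efficiency).
Opt7: not dominated.
Opt8: not dominated.
Opt9: dominated by Opt3 (mass 402≤1654, cost 285≤506, torque 14.9≥11.7, efficiency 81≥68).
Opt10: dominated by Opt11 (mass 211≤558, cost 227≤364, torque 29.9≥21.9, efficiency 84≥83).
Opt11: not dominated (best mass).
Pareto-optimal: Opt1, Opt2, Opt5, Opt6, Opt7, Opt8, Opt11 → 7.

7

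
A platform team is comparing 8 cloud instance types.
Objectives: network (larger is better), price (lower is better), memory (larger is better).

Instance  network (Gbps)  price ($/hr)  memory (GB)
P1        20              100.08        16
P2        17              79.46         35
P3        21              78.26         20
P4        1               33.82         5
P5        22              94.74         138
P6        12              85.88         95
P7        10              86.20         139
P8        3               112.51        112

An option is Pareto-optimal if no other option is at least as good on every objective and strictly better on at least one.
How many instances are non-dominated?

6

P1: dominated by P3 (network 21≥20, price 78.26≤100.08, memory 20≥16).
P2: not dominated.
P3: not dominated.
P4: not dominated (best price).
P5: not dominated (best network).
P6: not dominated.
P7: not dominated (best memory).
P8: dominated by P5 (network 22≥3, price 94.74≤112.51, memory 138≥112).
Pareto-optimal: P2, P3, P4, P5, P6, P7 → 6.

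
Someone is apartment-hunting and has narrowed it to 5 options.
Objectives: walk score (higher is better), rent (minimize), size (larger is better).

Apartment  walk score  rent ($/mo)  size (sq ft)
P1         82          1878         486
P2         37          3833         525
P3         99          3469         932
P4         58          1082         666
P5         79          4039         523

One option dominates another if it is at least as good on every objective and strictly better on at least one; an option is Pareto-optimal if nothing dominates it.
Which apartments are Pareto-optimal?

P1: not dominated.
P2: dominated by P3 (walk score 99≥37, rent 3469≤3833, size 932≥525).
P3: not dominated (best walk score).
P4: not dominated (best rent).
P5: dominated by P3 (walk score 99≥79, rent 3469≤4039, size 932≥523).

P1, P3, P4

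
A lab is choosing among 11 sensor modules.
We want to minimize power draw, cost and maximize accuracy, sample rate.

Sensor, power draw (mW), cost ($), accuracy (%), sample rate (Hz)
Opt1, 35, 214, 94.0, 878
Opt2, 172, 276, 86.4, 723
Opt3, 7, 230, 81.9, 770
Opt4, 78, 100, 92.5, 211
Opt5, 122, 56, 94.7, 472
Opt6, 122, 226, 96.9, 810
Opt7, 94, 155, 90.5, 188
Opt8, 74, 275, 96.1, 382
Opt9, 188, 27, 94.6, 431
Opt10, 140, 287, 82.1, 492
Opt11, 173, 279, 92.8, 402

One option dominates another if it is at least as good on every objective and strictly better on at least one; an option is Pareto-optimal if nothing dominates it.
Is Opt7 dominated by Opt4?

Yes

Opt4 vs Opt7: power draw 78≤94, cost 100≤155, accuracy 92.5≥90.5, sample rate 211≥188 — Opt4 is at least as good on every objective with at least one strict improvement.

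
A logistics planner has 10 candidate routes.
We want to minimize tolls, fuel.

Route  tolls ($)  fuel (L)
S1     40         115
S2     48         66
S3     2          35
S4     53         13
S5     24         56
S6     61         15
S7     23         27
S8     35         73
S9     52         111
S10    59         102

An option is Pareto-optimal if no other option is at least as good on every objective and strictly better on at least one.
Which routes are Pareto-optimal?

S1: dominated by S3 (tolls 2≤40, fuel 35≤115).
S2: dominated by S3 (tolls 2≤48, fuel 35≤66).
S3: not dominated (best tolls).
S4: not dominated (best fuel).
S5: dominated by S3 (tolls 2≤24, fuel 35≤56).
S6: dominated by S4 (tolls 53≤61, fuel 13≤15).
S7: not dominated.
S8: dominated by S3 (tolls 2≤35, fuel 35≤73).
S9: dominated by S2 (tolls 48≤52, fuel 66≤111).
S10: dominated by S2 (tolls 48≤59, fuel 66≤102).

S3, S4, S7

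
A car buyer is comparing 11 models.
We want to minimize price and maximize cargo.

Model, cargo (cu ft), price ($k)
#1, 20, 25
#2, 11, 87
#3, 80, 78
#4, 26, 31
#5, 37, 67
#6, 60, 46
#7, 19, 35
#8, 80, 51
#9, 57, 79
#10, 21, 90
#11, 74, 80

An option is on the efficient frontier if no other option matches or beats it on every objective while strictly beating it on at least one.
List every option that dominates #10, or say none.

#3: cargo 80≥21, price 78≤90 — dominates #10.
#4: cargo 26≥21, price 31≤90 — dominates #10.
#5: cargo 37≥21, price 67≤90 — dominates #10.
#6: cargo 60≥21, price 46≤90 — dominates #10.
#8: cargo 80≥21, price 51≤90 — dominates #10.
#9: cargo 57≥21, price 79≤90 — dominates #10.
#11: cargo 74≥21, price 80≤90 — dominates #10.
Others (#1, #2, #7) are each worse than #10 on at least one objective.

#3, #4, #5, #6, #8, #9, #11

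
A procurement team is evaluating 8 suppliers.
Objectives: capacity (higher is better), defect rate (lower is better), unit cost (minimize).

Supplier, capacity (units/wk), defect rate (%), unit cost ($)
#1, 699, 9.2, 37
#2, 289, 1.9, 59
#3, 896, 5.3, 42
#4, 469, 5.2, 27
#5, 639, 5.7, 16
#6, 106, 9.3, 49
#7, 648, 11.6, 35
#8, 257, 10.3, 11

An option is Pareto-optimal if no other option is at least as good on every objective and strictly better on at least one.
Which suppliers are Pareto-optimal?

#1: not dominated.
#2: not dominated (best defect rate).
#3: not dominated (best capacity).
#4: not dominated.
#5: not dominated.
#6: dominated by #1 (capacity 699≥106, defect rate 9.2≤9.3, unit cost 37≤49).
#7: not dominated.
#8: not dominated (best unit cost).

#1, #2, #3, #4, #5, #7, #8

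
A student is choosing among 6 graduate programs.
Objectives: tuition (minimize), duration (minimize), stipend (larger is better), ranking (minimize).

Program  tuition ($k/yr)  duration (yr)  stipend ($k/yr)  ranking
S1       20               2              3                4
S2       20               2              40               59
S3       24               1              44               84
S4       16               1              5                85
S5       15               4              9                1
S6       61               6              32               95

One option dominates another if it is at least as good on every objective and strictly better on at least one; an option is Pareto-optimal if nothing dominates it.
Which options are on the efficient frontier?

S1: not dominated.
S2: not dominated.
S3: not dominated (best stipend).
S4: not dominated.
S5: not dominated (best tuition).
S6: dominated by S2 (tuition 20≤61, duration 2≤6, stipend 40≥32, ranking 59≤95).

S1, S2, S3, S4, S5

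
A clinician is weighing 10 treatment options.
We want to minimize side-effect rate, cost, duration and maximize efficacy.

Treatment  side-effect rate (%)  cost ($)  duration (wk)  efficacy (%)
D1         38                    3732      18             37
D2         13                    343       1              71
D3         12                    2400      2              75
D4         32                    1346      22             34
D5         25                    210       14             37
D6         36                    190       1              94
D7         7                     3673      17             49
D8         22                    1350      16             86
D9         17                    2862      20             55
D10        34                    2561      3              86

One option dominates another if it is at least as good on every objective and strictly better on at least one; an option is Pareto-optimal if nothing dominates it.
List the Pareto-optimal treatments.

D1: dominated by D2 (side-effect rate 13≤38, cost 343≤3732, duration 1≤18, efficacy 71≥37).
D2: not dominated.
D3: not dominated.
D4: dominated by D2 (side-effect rate 13≤32, cost 343≤1346, duration 1≤22, efficacy 71≥34).
D5: not dominated.
D6: not dominated (best cost).
D7: not dominated (best side-effect rate).
D8: not dominated.
D9: dominated by D2 (side-effect rate 13≤17, cost 343≤2862, duration 1≤20, efficacy 71≥55).
D10: not dominated.

D2, D3, D5, D6, D7, D8, D10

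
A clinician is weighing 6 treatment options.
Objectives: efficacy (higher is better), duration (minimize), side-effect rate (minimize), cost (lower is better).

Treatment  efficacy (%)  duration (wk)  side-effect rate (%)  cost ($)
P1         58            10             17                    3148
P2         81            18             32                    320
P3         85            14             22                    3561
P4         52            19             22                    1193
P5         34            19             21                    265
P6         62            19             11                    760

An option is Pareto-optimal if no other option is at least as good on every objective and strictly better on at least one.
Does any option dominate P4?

Yes

P6 vs P4: efficacy 62≥52, duration 19≤19, side-effect rate 11≤22, cost 760≤1193 — P6 is at least as good on every objective and strictly better on at least one, so P6 dominates P4.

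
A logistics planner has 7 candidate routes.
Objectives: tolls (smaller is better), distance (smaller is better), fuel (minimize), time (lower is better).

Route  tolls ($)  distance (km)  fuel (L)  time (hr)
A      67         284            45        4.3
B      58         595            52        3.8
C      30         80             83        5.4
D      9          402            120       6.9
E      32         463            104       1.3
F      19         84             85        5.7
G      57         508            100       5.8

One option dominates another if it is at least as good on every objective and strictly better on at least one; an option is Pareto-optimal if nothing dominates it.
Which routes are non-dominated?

A: not dominated (best fuel).
B: not dominated.
C: not dominated (best distance).
D: not dominated (best tolls).
E: not dominated (best time).
F: not dominated.
G: dominated by C (tolls 30≤57, distance 80≤508, fuel 83≤100, time 5.4≤5.8).

A, B, C, D, E, F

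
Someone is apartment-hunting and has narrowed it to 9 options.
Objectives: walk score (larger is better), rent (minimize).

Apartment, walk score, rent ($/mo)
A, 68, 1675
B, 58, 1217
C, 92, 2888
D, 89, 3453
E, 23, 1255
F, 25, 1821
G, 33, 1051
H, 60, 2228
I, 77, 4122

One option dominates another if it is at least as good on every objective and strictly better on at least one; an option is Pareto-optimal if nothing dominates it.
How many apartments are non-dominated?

4

A: not dominated.
B: not dominated.
C: not dominated (best walk score).
D: dominated by C (walk score 92≥89, rent 2888≤3453).
E: dominated by B (walk score 58≥23, rent 1217≤1255).
F: dominated by A (walk score 68≥25, rent 1675≤1821).
G: not dominated (best rent).
H: dominated by A (walk score 68≥60, rent 1675≤2228).
I: dominated by C (walk score 92≥77, rent 2888≤4122).
Pareto-optimal: A, B, C, G → 4.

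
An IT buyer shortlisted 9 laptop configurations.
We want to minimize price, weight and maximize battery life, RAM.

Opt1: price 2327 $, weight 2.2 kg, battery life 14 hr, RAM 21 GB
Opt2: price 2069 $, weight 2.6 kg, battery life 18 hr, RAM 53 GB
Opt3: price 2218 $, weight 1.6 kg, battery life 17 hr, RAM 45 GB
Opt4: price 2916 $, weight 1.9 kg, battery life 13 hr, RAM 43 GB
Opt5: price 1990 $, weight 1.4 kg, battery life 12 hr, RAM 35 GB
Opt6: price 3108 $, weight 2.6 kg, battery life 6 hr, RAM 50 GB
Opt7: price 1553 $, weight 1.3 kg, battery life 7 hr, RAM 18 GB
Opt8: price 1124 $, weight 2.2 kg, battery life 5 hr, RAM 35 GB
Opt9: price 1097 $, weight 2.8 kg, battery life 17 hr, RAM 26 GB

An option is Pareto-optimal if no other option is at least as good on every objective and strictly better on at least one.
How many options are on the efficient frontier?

6

Opt1: dominated by Opt3 (price 2218≤2327, weight 1.6≤2.2, battery life 17≥14, RAM 45≥21).
Opt2: not dominated (best battery life).
Opt3: not dominated.
Opt4: dominated by Opt3 (price 2218≤2916, weight 1.6≤1.9, battery life 17≥13, RAM 45≥43).
Opt5: not dominated.
Opt6: dominated by Opt2 (price 2069≤3108, weight 2.6≤2.6, battery life 18≥6, RAM 53≥50).
Opt7: not dominated (best weight).
Opt8: not dominated.
Opt9: not dominated (best price).
Pareto-optimal: Opt2, Opt3, Opt5, Opt7, Opt8, Opt9 → 6.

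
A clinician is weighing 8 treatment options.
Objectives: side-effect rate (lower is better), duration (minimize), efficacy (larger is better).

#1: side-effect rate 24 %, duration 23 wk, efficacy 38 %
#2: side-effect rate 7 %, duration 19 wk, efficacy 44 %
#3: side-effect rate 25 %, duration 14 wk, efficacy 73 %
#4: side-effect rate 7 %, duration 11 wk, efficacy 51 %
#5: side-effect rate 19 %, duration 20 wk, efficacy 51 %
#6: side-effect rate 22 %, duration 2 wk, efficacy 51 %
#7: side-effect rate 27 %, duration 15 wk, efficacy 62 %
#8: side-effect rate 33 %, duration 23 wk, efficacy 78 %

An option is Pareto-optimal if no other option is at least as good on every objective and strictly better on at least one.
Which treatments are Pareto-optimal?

#1: dominated by #2 (side-effect rate 7≤24, duration 19≤23, efficacy 44≥38).
#2: dominated by #4 (side-effect rate 7≤7, duration 11≤19, efficacy 51≥44).
#3: not dominated.
#4: not dominated.
#5: dominated by #4 (side-effect rate 7≤19, duration 11≤20, efficacy 51≥51).
#6: not dominated (best duration).
#7: dominated by #3 (side-effect rate 25≤27, duration 14≤15, efficacy 73≥62).
#8: not dominated (best efficacy).

#3, #4, #6, #8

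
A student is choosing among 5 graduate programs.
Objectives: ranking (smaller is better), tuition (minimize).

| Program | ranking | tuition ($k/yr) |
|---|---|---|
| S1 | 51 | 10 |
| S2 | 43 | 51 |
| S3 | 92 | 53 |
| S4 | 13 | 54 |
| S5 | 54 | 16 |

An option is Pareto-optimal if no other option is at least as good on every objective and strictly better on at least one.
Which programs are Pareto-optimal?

S1, S2, S4

S1: not dominated (best tuition).
S2: not dominated.
S3: dominated by S1 (ranking 51≤92, tuition 10≤53).
S4: not dominated (best ranking).
S5: dominated by S1 (ranking 51≤54, tuition 10≤16).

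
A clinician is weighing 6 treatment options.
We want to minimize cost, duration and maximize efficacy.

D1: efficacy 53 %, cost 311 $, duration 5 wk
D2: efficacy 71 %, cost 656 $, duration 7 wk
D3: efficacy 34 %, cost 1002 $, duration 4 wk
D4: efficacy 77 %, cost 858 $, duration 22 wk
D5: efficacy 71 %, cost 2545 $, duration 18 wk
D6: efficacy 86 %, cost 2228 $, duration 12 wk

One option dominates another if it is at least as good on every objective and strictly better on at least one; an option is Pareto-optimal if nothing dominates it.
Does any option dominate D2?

No

D1: worse on efficacy (53 vs 71).
D3: worse on efficacy (34 vs 71).
D4: worse on cost (858 vs 656).
D5: worse on cost (2545 vs 656).
D6: worse on cost (2228 vs 656).
No option is at least as good as D2 on every objective and strictly better on one.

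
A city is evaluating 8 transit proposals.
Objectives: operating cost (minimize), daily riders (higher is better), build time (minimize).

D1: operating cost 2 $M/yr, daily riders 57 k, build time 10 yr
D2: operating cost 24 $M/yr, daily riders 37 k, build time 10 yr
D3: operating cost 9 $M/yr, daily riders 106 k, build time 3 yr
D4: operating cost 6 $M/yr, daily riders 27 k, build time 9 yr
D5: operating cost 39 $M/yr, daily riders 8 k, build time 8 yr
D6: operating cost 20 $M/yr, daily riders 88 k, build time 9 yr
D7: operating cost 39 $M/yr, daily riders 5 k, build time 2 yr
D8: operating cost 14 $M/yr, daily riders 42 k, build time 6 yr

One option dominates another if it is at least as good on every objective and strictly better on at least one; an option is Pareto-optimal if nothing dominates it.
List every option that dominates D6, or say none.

D3: operating cost 9≤20, daily riders 106≥88, build time 3≤9 — dominates D6.
Others (D1, D2, D4, D5, D7, D8) are each worse than D6 on at least one objective.

D3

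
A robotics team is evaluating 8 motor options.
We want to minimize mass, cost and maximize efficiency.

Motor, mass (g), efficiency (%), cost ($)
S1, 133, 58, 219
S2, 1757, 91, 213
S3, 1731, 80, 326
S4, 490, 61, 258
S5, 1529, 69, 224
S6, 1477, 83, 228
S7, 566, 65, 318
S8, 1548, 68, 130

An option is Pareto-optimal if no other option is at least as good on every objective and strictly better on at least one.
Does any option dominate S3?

Yes

S6 vs S3: mass 1477≤1731, efficiency 83≥80, cost 228≤326 — S6 is at least as good on every objective and strictly better on at least one, so S6 dominates S3.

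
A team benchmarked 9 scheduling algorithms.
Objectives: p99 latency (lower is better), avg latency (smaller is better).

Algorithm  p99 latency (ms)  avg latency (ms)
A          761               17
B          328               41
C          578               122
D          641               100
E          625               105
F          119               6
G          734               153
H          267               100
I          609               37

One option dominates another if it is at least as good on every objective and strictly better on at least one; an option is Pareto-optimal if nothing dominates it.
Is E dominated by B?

B vs E: p99 latency 328≤625, avg latency 41≤105 — B is at least as good on every objective with at least one strict improvement.

Yes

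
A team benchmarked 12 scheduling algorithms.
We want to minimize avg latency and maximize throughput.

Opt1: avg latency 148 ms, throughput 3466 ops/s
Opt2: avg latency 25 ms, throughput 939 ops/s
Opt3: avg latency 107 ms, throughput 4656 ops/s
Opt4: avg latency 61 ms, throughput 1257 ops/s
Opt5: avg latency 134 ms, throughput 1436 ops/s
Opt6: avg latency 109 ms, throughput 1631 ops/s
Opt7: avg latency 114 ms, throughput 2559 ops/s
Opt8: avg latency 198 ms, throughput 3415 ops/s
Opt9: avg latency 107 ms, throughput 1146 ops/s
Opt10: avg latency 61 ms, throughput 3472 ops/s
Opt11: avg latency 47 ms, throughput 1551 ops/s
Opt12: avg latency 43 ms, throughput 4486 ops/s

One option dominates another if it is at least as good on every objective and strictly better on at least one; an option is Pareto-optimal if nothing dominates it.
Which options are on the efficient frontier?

Opt2, Opt3, Opt12

Opt1: dominated by Opt3 (avg latency 107≤148, throughput 4656≥3466).
Opt2: not dominated (best avg latency).
Opt3: not dominated (best throughput).
Opt4: dominated by Opt10 (avg latency 61≤61, throughput 3472≥1257).
Opt5: dominated by Opt3 (avg latency 107≤134, throughput 4656≥1436).
Opt6: dominated by Opt3 (avg latency 107≤109, throughput 4656≥1631).
Opt7: dominated by Opt3 (avg latency 107≤114, throughput 4656≥2559).
Opt8: dominated by Opt1 (avg latency 148≤198, throughput 3466≥3415).
Opt9: dominated by Opt3 (avg latency 107≤107, throughput 4656≥1146).
Opt10: dominated by Opt12 (avg latency 43≤61, throughput 4486≥3472).
Opt11: dominated by Opt12 (avg latency 43≤47, throughput 4486≥1551).
Opt12: not dominated.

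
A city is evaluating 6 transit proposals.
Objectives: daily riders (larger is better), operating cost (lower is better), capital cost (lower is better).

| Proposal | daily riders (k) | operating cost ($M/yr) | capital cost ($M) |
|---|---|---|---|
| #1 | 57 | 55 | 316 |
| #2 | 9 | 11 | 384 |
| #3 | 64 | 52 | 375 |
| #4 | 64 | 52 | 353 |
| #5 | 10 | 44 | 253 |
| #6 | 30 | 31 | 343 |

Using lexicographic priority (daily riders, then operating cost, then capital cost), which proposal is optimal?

First maximize daily riders: best is 64, kept {#3, #4}.
Then minimize operating cost: best is 52, kept {#3, #4}.
Then minimize capital cost: best is 353, kept {#4}.

#4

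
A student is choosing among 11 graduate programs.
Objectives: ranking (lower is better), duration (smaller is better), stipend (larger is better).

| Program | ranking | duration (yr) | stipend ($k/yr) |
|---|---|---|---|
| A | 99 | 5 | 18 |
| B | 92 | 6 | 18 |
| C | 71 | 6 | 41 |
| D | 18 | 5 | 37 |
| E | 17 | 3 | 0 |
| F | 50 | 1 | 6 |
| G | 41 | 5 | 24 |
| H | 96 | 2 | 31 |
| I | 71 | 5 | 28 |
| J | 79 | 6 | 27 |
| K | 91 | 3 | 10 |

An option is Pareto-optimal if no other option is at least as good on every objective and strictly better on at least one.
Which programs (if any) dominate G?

D: ranking 18≤41, duration 5≤5, stipend 37≥24 — dominates G.
Others (A, B, C, E, F, H, I, J, K) are each worse than G on at least one objective.

D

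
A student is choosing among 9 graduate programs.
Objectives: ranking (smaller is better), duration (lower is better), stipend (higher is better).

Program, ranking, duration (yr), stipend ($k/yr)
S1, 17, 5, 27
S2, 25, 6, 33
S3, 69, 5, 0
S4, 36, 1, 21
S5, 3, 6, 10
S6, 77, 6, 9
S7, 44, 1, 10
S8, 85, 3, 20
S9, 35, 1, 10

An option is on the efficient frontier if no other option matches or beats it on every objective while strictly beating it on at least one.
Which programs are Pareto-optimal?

S1, S2, S4, S5, S9

S1: not dominated.
S2: not dominated (best stipend).
S3: dominated by S1 (ranking 17≤69, duration 5≤5, stipend 27≥0).
S4: not dominated.
S5: not dominated (best ranking).
S6: dominated by S1 (ranking 17≤77, duration 5≤6, stipend 27≥9).
S7: dominated by S4 (ranking 36≤44, duration 1≤1, stipend 21≥10).
S8: dominated by S4 (ranking 36≤85, duration 1≤3, stipend 21≥20).
S9: not dominated.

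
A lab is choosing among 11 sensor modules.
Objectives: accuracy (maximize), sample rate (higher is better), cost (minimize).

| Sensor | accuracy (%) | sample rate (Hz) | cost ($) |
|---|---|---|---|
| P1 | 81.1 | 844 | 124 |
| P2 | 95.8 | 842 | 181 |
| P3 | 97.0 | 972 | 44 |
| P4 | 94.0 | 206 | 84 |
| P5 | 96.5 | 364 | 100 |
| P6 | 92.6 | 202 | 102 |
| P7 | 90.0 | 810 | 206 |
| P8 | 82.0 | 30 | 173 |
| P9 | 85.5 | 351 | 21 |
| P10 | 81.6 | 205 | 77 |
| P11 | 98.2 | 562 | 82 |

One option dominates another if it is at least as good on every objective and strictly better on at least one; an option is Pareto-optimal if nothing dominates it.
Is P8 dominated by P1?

No

P1 vs P8: P1 is worse on accuracy (81.1 vs 82.0), so it does not dominate P8.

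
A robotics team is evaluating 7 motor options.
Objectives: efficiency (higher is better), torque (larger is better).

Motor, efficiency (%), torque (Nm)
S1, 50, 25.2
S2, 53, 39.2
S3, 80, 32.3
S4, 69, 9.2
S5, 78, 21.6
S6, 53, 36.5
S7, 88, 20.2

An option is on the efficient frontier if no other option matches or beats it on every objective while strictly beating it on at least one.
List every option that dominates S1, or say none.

S2, S3, S6

S2: efficiency 53≥50, torque 39.2≥25.2 — dominates S1.
S3: efficiency 80≥50, torque 32.3≥25.2 — dominates S1.
S6: efficiency 53≥50, torque 36.5≥25.2 — dominates S1.
Others (S4, S5, S7) are each worse than S1 on at least one objective.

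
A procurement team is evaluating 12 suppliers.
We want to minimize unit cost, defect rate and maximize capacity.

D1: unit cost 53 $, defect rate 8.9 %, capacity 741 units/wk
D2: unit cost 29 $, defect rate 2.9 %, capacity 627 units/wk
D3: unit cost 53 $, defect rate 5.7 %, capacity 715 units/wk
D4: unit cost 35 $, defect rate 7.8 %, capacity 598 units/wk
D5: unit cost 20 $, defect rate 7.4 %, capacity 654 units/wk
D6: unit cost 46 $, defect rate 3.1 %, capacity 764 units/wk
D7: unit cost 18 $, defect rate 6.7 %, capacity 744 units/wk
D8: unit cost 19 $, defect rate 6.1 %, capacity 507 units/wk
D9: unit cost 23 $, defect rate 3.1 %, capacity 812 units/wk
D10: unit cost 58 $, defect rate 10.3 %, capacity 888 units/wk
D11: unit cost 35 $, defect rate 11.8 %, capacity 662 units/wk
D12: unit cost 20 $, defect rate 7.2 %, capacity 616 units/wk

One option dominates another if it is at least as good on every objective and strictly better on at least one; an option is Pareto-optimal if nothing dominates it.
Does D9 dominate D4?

D9 vs D4: unit cost 23≤35, defect rate 3.1≤7.8, capacity 812≥598 — D9 is at least as good on every objective with at least one strict improvement.

Yes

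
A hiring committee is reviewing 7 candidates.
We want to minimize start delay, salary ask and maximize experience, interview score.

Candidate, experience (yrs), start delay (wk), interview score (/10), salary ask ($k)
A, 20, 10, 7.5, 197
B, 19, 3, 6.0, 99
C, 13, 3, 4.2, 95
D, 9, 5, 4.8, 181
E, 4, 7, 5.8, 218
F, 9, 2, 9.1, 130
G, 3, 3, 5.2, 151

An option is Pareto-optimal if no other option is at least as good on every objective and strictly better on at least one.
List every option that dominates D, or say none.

B, F

B: experience 19≥9, start delay 3≤5, interview score 6.0≥4.8, salary ask 99≤181 — dominates D.
F: experience 9≥9, start delay 2≤5, interview score 9.1≥4.8, salary ask 130≤181 — dominates D.
Others (A, C, E, G) are each worse than D on at least one objective.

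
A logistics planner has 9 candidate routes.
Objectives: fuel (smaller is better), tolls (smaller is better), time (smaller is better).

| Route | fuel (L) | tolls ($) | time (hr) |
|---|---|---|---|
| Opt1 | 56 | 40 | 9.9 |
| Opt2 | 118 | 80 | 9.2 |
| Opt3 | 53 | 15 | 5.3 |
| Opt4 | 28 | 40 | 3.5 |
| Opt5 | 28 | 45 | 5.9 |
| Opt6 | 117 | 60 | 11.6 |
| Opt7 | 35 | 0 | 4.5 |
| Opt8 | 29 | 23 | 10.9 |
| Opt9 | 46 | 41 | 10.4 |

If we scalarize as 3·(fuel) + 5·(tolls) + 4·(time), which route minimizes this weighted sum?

Opt1: 3·56 + 5·40 + 4·9.9 = 407.6
Opt2: 3·118 + 5·80 + 4·9.2 = 790.8
Opt3: 3·53 + 5·15 + 4·5.3 = 255.2
Opt4: 3·28 + 5·40 + 4·3.5 = 298.0
Opt5: 3·28 + 5·45 + 4·5.9 = 332.6
Opt6: 3·117 + 5·60 + 4·11.6 = 697.4
Opt7: 3·35 + 5·0 + 4·4.5 = 123.0
Opt8: 3·29 + 5·23 + 4·10.9 = 245.6
Opt9: 3·46 + 5·41 + 4·10.4 = 384.6
Lowest: Opt7 at 123.0.

Opt7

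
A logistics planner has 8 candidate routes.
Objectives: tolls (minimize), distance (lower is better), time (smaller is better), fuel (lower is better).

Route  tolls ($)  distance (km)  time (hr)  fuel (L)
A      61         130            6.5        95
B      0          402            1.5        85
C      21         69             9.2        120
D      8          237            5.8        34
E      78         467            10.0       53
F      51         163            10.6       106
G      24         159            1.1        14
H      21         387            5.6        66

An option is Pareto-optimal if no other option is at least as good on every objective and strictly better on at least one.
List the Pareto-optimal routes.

A: not dominated.
B: not dominated (best tolls).
C: not dominated (best distance).
D: not dominated.
E: dominated by D (tolls 8≤78, distance 237≤467, time 5.8≤10.0, fuel 34≤53).
F: dominated by G (tolls 24≤51, distance 159≤163, time 1.1≤10.6, fuel 14≤106).
G: not dominated (best time).
H: not dominated.

A, B, C, D, G, H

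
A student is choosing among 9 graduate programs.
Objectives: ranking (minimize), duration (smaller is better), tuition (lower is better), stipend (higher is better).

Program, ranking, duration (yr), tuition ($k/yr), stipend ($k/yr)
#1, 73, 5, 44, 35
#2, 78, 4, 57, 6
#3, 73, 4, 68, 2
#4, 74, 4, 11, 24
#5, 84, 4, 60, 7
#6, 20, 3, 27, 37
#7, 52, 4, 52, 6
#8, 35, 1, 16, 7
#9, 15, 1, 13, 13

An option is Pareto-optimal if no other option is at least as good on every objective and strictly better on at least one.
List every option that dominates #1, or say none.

#6: ranking 20≤73, duration 3≤5, tuition 27≤44, stipend 37≥35 — dominates #1.
Others (#2, #3, #4, #5, #7, #8, #9) are each worse than #1 on at least one objective.

#6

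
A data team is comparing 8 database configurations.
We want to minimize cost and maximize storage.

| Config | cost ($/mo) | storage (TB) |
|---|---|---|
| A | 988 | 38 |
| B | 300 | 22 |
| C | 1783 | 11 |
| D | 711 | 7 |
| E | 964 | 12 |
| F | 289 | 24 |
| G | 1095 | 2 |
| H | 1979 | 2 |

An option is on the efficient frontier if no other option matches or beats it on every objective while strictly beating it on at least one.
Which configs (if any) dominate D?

B: cost 300≤711, storage 22≥7 — dominates D.
F: cost 289≤711, storage 24≥7 — dominates D.
Others (A, C, E, G, H) are each worse than D on at least one objective.

B, F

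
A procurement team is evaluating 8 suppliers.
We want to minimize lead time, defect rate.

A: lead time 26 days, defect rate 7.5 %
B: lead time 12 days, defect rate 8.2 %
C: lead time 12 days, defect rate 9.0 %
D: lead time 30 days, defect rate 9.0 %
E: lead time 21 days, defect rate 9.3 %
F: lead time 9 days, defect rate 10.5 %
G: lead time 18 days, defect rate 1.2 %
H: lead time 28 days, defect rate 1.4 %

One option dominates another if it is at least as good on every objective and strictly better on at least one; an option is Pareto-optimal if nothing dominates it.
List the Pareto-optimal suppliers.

A: dominated by G (lead time 18≤26, defect rate 1.2≤7.5).
B: not dominated.
C: dominated by B (lead time 12≤12, defect rate 8.2≤9.0).
D: dominated by A (lead time 26≤30, defect rate 7.5≤9.0).
E: dominated by B (lead time 12≤21, defect rate 8.2≤9.3).
F: not dominated (best lead time).
G: not dominated (best defect rate).
H: dominated by G (lead time 18≤28, defect rate 1.2≤1.4).

B, F, G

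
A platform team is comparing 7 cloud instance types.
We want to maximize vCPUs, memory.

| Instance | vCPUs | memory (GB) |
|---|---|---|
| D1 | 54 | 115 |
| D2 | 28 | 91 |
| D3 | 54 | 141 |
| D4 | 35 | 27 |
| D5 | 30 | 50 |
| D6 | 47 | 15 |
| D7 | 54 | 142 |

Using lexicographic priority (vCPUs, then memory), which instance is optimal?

First maximize vCPUs: best is 54, kept {D1, D3, D7}.
Then maximize memory: best is 142, kept {D7}.

D7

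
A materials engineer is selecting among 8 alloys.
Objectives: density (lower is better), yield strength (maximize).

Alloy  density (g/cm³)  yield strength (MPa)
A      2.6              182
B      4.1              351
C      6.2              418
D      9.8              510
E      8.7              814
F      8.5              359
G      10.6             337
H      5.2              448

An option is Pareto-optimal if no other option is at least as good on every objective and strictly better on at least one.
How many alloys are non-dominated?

4

A: not dominated (best density).
B: not dominated.
C: dominated by H (density 5.2≤6.2, yield strength 448≥418).
D: dominated by E (density 8.7≤9.8, yield strength 814≥510).
E: not dominated (best yield strength).
F: dominated by C (density 6.2≤8.5, yield strength 418≥359).
G: dominated by B (density 4.1≤10.6, yield strength 351≥337).
H: not dominated.
Pareto-optimal: A, B, E, H → 4.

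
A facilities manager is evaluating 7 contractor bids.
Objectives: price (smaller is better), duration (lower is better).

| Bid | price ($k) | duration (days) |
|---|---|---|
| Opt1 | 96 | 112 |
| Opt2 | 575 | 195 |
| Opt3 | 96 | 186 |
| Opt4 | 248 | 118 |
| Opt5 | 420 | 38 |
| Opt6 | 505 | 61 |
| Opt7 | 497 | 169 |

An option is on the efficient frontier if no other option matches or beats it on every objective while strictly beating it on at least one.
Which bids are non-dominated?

Opt1, Opt5

Opt1: not dominated.
Opt2: dominated by Opt1 (price 96≤575, duration 112≤195).
Opt3: dominated by Opt1 (price 96≤96, duration 112≤186).
Opt4: dominated by Opt1 (price 96≤248, duration 112≤118).
Opt5: not dominated (best duration).
Opt6: dominated by Opt5 (price 420≤505, duration 38≤61).
Opt7: dominated by Opt1 (price 96≤497, duration 112≤169).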